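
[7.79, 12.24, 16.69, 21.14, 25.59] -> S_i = 7.79 + 4.45*i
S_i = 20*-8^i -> [20, -160, 1280, -10240, 81920]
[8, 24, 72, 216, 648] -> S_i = 8*3^i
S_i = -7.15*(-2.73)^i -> [-7.15, 19.52, -53.29, 145.48, -397.15]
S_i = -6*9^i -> [-6, -54, -486, -4374, -39366]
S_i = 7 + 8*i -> [7, 15, 23, 31, 39]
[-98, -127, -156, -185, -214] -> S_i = -98 + -29*i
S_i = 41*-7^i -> [41, -287, 2009, -14063, 98441]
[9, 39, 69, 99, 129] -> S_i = 9 + 30*i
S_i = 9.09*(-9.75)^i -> [9.09, -88.63, 864.12, -8425.15, 82145.23]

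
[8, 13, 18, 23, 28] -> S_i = 8 + 5*i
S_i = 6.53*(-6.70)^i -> [6.53, -43.75, 293.13, -1963.98, 13158.68]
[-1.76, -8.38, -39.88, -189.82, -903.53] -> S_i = -1.76*4.76^i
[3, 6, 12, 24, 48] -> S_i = 3*2^i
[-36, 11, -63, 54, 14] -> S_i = Random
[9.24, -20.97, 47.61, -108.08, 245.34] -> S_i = 9.24*(-2.27)^i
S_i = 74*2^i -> [74, 148, 296, 592, 1184]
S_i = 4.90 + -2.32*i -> [4.9, 2.58, 0.26, -2.06, -4.38]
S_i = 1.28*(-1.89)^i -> [1.28, -2.42, 4.57, -8.64, 16.33]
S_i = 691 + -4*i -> [691, 687, 683, 679, 675]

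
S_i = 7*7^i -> [7, 49, 343, 2401, 16807]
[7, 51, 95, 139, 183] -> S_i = 7 + 44*i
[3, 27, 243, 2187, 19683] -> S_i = 3*9^i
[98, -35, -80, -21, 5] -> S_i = Random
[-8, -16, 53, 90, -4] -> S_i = Random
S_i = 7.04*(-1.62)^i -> [7.04, -11.4, 18.48, -29.93, 48.49]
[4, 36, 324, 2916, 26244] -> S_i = 4*9^i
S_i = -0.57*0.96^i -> [-0.57, -0.55, -0.53, -0.5, -0.48]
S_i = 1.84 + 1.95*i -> [1.84, 3.79, 5.74, 7.69, 9.64]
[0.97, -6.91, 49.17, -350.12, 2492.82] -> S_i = 0.97*(-7.12)^i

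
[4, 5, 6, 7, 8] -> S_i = 4 + 1*i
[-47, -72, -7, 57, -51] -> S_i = Random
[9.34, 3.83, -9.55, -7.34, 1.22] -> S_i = Random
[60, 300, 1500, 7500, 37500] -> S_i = 60*5^i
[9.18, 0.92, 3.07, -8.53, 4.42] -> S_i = Random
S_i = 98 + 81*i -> [98, 179, 260, 341, 422]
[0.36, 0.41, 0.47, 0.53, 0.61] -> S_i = 0.36*1.14^i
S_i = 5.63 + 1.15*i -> [5.63, 6.78, 7.93, 9.08, 10.23]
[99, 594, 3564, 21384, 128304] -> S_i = 99*6^i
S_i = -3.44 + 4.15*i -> [-3.44, 0.71, 4.86, 9.01, 13.16]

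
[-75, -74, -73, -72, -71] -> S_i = -75 + 1*i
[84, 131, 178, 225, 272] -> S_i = 84 + 47*i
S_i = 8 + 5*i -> [8, 13, 18, 23, 28]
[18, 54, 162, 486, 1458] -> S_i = 18*3^i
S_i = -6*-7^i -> [-6, 42, -294, 2058, -14406]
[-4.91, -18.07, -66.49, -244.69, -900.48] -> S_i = -4.91*3.68^i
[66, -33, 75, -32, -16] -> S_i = Random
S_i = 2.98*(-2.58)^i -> [2.98, -7.69, 19.84, -51.18, 132.04]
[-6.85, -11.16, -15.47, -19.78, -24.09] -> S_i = -6.85 + -4.31*i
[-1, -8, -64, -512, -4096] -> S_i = -1*8^i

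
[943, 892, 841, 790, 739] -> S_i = 943 + -51*i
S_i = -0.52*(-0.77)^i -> [-0.52, 0.4, -0.31, 0.24, -0.18]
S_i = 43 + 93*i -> [43, 136, 229, 322, 415]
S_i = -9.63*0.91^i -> [-9.63, -8.76, -7.97, -7.26, -6.6]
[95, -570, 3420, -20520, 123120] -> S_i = 95*-6^i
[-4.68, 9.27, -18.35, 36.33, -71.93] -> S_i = -4.68*(-1.98)^i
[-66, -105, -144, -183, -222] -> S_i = -66 + -39*i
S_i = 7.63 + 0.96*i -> [7.63, 8.59, 9.55, 10.51, 11.47]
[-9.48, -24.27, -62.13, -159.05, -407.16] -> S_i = -9.48*2.56^i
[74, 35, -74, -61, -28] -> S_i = Random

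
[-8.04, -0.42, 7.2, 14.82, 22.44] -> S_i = -8.04 + 7.62*i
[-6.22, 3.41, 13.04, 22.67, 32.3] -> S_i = -6.22 + 9.63*i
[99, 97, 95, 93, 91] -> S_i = 99 + -2*i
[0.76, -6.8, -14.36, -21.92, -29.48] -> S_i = 0.76 + -7.56*i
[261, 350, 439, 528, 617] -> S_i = 261 + 89*i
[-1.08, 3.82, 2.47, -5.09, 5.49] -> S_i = Random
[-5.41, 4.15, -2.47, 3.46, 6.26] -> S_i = Random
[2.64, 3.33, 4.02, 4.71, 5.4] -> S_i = 2.64 + 0.69*i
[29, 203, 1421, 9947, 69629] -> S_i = 29*7^i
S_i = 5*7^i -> [5, 35, 245, 1715, 12005]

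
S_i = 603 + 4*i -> [603, 607, 611, 615, 619]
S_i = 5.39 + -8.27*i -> [5.39, -2.88, -11.15, -19.42, -27.69]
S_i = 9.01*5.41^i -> [9.01, 48.74, 263.71, 1426.65, 7718.16]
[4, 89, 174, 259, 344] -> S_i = 4 + 85*i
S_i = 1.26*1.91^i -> [1.26, 2.41, 4.6, 8.78, 16.77]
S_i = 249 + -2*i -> [249, 247, 245, 243, 241]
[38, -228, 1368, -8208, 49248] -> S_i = 38*-6^i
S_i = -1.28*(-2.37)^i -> [-1.28, 3.03, -7.19, 17.04, -40.38]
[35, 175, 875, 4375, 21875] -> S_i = 35*5^i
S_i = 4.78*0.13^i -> [4.78, 0.62, 0.08, 0.01, 0.0]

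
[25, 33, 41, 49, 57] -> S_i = 25 + 8*i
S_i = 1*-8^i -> [1, -8, 64, -512, 4096]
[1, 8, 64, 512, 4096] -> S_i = 1*8^i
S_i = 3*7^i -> [3, 21, 147, 1029, 7203]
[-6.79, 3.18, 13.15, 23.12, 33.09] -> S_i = -6.79 + 9.97*i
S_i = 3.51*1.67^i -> [3.51, 5.86, 9.79, 16.35, 27.3]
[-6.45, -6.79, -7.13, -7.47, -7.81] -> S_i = -6.45 + -0.34*i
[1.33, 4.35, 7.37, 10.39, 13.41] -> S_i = 1.33 + 3.02*i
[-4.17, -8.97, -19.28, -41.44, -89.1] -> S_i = -4.17*2.15^i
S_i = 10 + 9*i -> [10, 19, 28, 37, 46]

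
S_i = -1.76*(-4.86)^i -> [-1.76, 8.55, -41.57, 202.03, -981.88]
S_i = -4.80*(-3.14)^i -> [-4.8, 15.07, -47.33, 148.6, -466.62]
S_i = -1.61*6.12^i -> [-1.61, -9.85, -60.3, -369.05, -2258.56]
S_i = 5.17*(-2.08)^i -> [5.17, -10.75, 22.37, -46.52, 96.77]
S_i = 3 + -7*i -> [3, -4, -11, -18, -25]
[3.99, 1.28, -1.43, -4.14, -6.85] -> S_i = 3.99 + -2.71*i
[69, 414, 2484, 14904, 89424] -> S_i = 69*6^i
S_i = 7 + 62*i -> [7, 69, 131, 193, 255]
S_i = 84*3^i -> [84, 252, 756, 2268, 6804]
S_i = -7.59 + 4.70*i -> [-7.59, -2.89, 1.81, 6.51, 11.21]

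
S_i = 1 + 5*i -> [1, 6, 11, 16, 21]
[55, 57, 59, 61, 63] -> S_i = 55 + 2*i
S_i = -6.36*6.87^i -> [-6.36, -43.69, -300.17, -2062.18, -14167.2]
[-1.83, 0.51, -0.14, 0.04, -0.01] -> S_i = -1.83*(-0.28)^i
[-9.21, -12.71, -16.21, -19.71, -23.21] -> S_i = -9.21 + -3.50*i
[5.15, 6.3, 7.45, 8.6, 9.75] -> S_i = 5.15 + 1.15*i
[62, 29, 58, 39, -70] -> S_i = Random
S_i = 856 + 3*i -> [856, 859, 862, 865, 868]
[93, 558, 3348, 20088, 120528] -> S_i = 93*6^i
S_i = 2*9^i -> [2, 18, 162, 1458, 13122]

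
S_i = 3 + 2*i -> [3, 5, 7, 9, 11]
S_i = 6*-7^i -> [6, -42, 294, -2058, 14406]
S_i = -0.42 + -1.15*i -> [-0.42, -1.57, -2.72, -3.87, -5.02]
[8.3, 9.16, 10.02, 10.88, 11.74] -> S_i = 8.30 + 0.86*i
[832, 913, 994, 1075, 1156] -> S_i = 832 + 81*i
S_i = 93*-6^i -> [93, -558, 3348, -20088, 120528]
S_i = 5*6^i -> [5, 30, 180, 1080, 6480]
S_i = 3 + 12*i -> [3, 15, 27, 39, 51]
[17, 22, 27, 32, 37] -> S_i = 17 + 5*i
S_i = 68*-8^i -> [68, -544, 4352, -34816, 278528]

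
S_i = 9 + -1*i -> [9, 8, 7, 6, 5]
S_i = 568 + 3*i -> [568, 571, 574, 577, 580]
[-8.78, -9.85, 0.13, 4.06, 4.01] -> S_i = Random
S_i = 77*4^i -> [77, 308, 1232, 4928, 19712]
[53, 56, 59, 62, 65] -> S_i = 53 + 3*i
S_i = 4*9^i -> [4, 36, 324, 2916, 26244]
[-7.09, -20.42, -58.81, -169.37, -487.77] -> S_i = -7.09*2.88^i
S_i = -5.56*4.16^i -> [-5.56, -23.13, -96.22, -400.27, -1665.13]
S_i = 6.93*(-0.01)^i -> [6.93, -0.07, 0.0, -0.0, 0.0]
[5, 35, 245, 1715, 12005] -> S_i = 5*7^i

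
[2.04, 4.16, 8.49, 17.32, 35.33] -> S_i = 2.04*2.04^i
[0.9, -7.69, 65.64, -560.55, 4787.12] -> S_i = 0.90*(-8.54)^i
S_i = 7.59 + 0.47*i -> [7.59, 8.06, 8.53, 9.0, 9.47]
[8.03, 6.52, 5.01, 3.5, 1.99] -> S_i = 8.03 + -1.51*i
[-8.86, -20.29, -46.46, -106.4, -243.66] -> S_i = -8.86*2.29^i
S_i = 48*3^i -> [48, 144, 432, 1296, 3888]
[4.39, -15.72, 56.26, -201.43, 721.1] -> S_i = 4.39*(-3.58)^i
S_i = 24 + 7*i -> [24, 31, 38, 45, 52]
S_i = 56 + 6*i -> [56, 62, 68, 74, 80]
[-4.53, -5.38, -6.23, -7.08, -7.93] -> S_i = -4.53 + -0.85*i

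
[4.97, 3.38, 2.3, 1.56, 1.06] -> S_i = 4.97*0.68^i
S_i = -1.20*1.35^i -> [-1.2, -1.62, -2.19, -2.95, -3.99]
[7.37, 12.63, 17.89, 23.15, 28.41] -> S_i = 7.37 + 5.26*i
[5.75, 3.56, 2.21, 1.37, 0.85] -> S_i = 5.75*0.62^i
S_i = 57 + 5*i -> [57, 62, 67, 72, 77]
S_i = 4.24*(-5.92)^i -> [4.24, -25.1, 148.6, -879.69, 5207.78]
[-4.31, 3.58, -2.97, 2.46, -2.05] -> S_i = -4.31*(-0.83)^i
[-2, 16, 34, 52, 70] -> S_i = -2 + 18*i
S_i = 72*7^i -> [72, 504, 3528, 24696, 172872]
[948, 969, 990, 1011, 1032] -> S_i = 948 + 21*i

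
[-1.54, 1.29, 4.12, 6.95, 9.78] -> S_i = -1.54 + 2.83*i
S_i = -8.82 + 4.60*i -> [-8.82, -4.22, 0.38, 4.98, 9.58]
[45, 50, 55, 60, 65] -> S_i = 45 + 5*i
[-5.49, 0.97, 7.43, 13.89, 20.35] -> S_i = -5.49 + 6.46*i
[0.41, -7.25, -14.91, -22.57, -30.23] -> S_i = 0.41 + -7.66*i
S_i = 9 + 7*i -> [9, 16, 23, 30, 37]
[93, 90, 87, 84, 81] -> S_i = 93 + -3*i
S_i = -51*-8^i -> [-51, 408, -3264, 26112, -208896]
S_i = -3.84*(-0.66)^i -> [-3.84, 2.53, -1.67, 1.1, -0.73]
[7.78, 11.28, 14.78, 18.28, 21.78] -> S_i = 7.78 + 3.50*i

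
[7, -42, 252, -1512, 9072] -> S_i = 7*-6^i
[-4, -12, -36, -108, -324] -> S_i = -4*3^i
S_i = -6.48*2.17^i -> [-6.48, -14.06, -30.51, -66.21, -143.69]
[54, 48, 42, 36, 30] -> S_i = 54 + -6*i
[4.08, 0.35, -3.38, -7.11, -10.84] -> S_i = 4.08 + -3.73*i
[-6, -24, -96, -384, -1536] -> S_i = -6*4^i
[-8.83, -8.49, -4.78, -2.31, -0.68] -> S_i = Random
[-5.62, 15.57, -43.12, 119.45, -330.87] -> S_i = -5.62*(-2.77)^i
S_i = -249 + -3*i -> [-249, -252, -255, -258, -261]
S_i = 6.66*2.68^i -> [6.66, 17.85, 47.83, 128.2, 343.57]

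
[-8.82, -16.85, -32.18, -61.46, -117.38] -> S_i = -8.82*1.91^i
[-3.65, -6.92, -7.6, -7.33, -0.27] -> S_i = Random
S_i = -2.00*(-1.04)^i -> [-2.0, 2.08, -2.16, 2.25, -2.34]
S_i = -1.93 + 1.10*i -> [-1.93, -0.83, 0.27, 1.37, 2.47]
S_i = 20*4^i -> [20, 80, 320, 1280, 5120]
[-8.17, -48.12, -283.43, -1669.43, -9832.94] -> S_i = -8.17*5.89^i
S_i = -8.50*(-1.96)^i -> [-8.5, 16.66, -32.65, 64.0, -125.44]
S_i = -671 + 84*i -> [-671, -587, -503, -419, -335]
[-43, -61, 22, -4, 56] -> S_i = Random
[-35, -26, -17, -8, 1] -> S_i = -35 + 9*i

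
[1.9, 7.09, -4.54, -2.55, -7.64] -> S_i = Random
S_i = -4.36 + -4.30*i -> [-4.36, -8.66, -12.96, -17.26, -21.56]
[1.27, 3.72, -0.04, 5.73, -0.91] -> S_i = Random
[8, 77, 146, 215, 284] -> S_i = 8 + 69*i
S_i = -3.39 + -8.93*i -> [-3.39, -12.32, -21.25, -30.18, -39.11]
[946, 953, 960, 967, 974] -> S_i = 946 + 7*i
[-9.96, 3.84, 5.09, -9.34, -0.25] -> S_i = Random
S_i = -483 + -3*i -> [-483, -486, -489, -492, -495]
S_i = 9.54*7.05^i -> [9.54, 67.26, 474.16, 3342.84, 23567.03]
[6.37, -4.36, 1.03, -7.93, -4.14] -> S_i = Random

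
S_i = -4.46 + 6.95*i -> [-4.46, 2.49, 9.44, 16.39, 23.34]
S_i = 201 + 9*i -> [201, 210, 219, 228, 237]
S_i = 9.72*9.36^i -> [9.72, 90.98, 851.57, 7970.65, 74605.3]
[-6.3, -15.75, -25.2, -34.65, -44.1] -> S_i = -6.30 + -9.45*i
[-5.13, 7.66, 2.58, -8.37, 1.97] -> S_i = Random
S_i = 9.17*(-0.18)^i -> [9.17, -1.65, 0.3, -0.05, 0.01]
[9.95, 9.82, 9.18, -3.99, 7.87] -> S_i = Random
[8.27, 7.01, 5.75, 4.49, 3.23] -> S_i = 8.27 + -1.26*i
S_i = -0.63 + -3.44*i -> [-0.63, -4.07, -7.51, -10.95, -14.39]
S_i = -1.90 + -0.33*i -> [-1.9, -2.23, -2.56, -2.89, -3.22]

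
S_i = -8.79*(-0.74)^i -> [-8.79, 6.5, -4.81, 3.56, -2.64]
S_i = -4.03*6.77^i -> [-4.03, -27.28, -184.71, -1250.46, -8465.64]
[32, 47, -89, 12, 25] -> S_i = Random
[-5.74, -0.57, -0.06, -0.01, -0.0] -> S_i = -5.74*0.10^i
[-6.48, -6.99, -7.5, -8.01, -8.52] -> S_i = -6.48 + -0.51*i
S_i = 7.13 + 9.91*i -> [7.13, 17.04, 26.95, 36.86, 46.77]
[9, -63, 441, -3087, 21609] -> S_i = 9*-7^i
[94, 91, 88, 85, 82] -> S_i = 94 + -3*i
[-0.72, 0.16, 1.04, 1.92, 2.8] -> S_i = -0.72 + 0.88*i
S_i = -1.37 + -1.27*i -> [-1.37, -2.64, -3.91, -5.18, -6.45]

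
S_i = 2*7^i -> [2, 14, 98, 686, 4802]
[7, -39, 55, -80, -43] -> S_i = Random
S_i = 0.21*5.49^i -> [0.21, 1.15, 6.33, 34.75, 190.77]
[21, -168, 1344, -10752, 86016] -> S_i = 21*-8^i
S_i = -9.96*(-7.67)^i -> [-9.96, 76.39, -585.94, 4494.13, -34469.96]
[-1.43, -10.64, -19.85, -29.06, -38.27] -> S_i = -1.43 + -9.21*i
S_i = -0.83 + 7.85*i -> [-0.83, 7.02, 14.87, 22.72, 30.57]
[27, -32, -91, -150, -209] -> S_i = 27 + -59*i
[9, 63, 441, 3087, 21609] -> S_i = 9*7^i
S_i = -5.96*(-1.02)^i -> [-5.96, 6.08, -6.2, 6.32, -6.45]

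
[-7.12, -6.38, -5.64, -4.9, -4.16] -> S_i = -7.12 + 0.74*i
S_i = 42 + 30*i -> [42, 72, 102, 132, 162]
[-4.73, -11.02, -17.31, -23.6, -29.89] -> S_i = -4.73 + -6.29*i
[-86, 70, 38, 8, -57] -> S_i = Random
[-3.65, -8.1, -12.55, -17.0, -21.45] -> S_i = -3.65 + -4.45*i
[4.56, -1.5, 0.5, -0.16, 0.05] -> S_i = 4.56*(-0.33)^i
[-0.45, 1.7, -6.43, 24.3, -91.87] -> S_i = -0.45*(-3.78)^i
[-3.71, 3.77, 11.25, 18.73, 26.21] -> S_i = -3.71 + 7.48*i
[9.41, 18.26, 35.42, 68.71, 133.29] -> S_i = 9.41*1.94^i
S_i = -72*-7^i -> [-72, 504, -3528, 24696, -172872]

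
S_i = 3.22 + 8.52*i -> [3.22, 11.74, 20.26, 28.78, 37.3]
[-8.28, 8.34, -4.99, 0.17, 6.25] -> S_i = Random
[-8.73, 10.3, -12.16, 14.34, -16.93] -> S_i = -8.73*(-1.18)^i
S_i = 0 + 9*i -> [0, 9, 18, 27, 36]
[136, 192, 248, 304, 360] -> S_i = 136 + 56*i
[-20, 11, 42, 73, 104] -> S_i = -20 + 31*i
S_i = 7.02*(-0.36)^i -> [7.02, -2.53, 0.91, -0.33, 0.12]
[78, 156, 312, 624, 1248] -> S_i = 78*2^i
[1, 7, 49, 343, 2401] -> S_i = 1*7^i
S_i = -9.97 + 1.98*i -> [-9.97, -7.99, -6.01, -4.03, -2.05]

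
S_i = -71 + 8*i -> [-71, -63, -55, -47, -39]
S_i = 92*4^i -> [92, 368, 1472, 5888, 23552]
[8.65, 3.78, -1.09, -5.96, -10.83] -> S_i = 8.65 + -4.87*i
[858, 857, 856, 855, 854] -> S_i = 858 + -1*i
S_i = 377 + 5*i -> [377, 382, 387, 392, 397]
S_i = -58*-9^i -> [-58, 522, -4698, 42282, -380538]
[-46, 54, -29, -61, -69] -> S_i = Random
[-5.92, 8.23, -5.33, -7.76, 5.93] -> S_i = Random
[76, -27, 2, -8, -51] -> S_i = Random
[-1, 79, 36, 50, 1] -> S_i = Random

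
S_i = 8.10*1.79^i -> [8.1, 14.5, 25.95, 46.46, 83.16]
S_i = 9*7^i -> [9, 63, 441, 3087, 21609]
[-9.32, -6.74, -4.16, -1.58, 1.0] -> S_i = -9.32 + 2.58*i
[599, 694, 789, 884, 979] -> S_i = 599 + 95*i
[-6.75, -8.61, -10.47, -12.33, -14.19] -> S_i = -6.75 + -1.86*i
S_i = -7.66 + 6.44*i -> [-7.66, -1.22, 5.22, 11.66, 18.1]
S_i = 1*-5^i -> [1, -5, 25, -125, 625]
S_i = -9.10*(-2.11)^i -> [-9.1, 19.2, -40.51, 85.48, -180.37]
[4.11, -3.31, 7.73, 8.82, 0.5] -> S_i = Random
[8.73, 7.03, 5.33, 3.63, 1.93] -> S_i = 8.73 + -1.70*i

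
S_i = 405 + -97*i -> [405, 308, 211, 114, 17]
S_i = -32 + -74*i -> [-32, -106, -180, -254, -328]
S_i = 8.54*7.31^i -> [8.54, 62.43, 456.34, 3335.88, 24385.26]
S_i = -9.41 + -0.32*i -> [-9.41, -9.73, -10.05, -10.37, -10.69]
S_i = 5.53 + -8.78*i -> [5.53, -3.25, -12.03, -20.81, -29.59]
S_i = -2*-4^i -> [-2, 8, -32, 128, -512]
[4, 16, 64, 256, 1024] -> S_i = 4*4^i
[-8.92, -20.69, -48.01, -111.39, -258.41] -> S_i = -8.92*2.32^i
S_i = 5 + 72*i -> [5, 77, 149, 221, 293]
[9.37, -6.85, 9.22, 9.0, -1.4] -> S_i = Random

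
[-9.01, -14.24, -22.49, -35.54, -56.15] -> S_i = -9.01*1.58^i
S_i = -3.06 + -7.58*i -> [-3.06, -10.64, -18.22, -25.8, -33.38]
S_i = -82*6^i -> [-82, -492, -2952, -17712, -106272]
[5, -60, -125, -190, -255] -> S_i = 5 + -65*i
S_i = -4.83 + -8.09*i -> [-4.83, -12.92, -21.01, -29.1, -37.19]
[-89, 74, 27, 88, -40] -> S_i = Random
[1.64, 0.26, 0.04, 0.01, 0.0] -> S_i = 1.64*0.16^i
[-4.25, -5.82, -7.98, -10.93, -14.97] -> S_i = -4.25*1.37^i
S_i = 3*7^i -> [3, 21, 147, 1029, 7203]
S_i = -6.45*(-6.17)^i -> [-6.45, 39.8, -245.54, 1515.01, -9347.61]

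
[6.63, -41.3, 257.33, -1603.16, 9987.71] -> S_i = 6.63*(-6.23)^i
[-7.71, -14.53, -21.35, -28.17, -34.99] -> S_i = -7.71 + -6.82*i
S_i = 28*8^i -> [28, 224, 1792, 14336, 114688]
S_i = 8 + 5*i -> [8, 13, 18, 23, 28]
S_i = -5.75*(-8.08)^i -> [-5.75, 46.46, -375.4, 3033.21, -24508.31]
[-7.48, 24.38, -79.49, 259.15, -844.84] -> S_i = -7.48*(-3.26)^i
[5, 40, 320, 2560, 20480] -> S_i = 5*8^i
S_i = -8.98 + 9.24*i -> [-8.98, 0.26, 9.5, 18.74, 27.98]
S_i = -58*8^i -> [-58, -464, -3712, -29696, -237568]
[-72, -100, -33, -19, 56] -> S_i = Random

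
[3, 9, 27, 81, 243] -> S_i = 3*3^i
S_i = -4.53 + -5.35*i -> [-4.53, -9.88, -15.23, -20.58, -25.93]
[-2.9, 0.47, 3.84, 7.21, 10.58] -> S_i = -2.90 + 3.37*i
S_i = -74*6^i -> [-74, -444, -2664, -15984, -95904]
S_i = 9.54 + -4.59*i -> [9.54, 4.95, 0.36, -4.23, -8.82]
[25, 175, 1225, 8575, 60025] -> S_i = 25*7^i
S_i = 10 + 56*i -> [10, 66, 122, 178, 234]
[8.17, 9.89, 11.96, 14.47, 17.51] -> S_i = 8.17*1.21^i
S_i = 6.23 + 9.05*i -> [6.23, 15.28, 24.33, 33.38, 42.43]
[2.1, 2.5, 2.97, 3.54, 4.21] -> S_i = 2.10*1.19^i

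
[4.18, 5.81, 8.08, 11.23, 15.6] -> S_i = 4.18*1.39^i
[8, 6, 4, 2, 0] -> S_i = 8 + -2*i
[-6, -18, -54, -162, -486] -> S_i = -6*3^i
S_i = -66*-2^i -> [-66, 132, -264, 528, -1056]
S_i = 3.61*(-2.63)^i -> [3.61, -9.49, 24.97, -65.67, 172.72]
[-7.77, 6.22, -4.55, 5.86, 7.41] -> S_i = Random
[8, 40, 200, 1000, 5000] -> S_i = 8*5^i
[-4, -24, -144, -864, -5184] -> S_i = -4*6^i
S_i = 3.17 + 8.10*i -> [3.17, 11.27, 19.37, 27.47, 35.57]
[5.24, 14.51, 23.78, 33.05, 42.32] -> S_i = 5.24 + 9.27*i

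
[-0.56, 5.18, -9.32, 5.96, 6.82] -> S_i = Random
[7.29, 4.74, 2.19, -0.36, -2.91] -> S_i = 7.29 + -2.55*i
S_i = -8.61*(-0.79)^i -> [-8.61, 6.8, -5.37, 4.25, -3.35]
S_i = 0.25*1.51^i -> [0.25, 0.38, 0.57, 0.86, 1.3]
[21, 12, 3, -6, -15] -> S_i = 21 + -9*i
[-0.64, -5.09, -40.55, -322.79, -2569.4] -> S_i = -0.64*7.96^i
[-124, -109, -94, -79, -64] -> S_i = -124 + 15*i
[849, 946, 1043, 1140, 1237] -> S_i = 849 + 97*i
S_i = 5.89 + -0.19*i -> [5.89, 5.7, 5.51, 5.32, 5.13]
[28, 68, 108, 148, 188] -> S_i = 28 + 40*i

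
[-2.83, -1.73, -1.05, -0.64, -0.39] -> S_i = -2.83*0.61^i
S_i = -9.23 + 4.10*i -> [-9.23, -5.13, -1.03, 3.07, 7.17]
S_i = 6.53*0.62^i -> [6.53, 4.05, 2.51, 1.56, 0.96]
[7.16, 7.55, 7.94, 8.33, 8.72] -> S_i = 7.16 + 0.39*i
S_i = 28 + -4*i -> [28, 24, 20, 16, 12]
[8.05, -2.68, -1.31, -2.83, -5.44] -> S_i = Random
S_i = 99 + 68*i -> [99, 167, 235, 303, 371]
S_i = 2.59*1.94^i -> [2.59, 5.02, 9.75, 18.91, 36.69]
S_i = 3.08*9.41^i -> [3.08, 28.98, 272.73, 2566.37, 24149.56]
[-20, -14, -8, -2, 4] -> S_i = -20 + 6*i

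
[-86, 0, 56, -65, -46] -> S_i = Random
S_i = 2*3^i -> [2, 6, 18, 54, 162]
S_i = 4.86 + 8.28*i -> [4.86, 13.14, 21.42, 29.7, 37.98]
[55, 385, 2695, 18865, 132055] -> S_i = 55*7^i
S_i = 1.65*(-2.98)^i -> [1.65, -4.92, 14.65, -43.66, 130.12]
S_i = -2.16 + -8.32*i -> [-2.16, -10.48, -18.8, -27.12, -35.44]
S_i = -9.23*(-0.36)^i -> [-9.23, 3.32, -1.2, 0.43, -0.16]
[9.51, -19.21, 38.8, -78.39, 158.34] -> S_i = 9.51*(-2.02)^i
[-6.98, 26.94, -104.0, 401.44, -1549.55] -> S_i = -6.98*(-3.86)^i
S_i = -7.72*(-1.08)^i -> [-7.72, 8.34, -9.0, 9.72, -10.5]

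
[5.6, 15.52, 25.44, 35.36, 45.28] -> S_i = 5.60 + 9.92*i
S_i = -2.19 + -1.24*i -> [-2.19, -3.43, -4.67, -5.91, -7.15]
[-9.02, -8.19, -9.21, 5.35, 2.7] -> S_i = Random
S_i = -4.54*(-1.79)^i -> [-4.54, 8.13, -14.55, 26.04, -46.61]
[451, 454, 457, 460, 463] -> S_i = 451 + 3*i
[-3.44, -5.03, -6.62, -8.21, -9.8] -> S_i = -3.44 + -1.59*i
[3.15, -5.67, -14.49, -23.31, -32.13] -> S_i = 3.15 + -8.82*i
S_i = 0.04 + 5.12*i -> [0.04, 5.16, 10.28, 15.4, 20.52]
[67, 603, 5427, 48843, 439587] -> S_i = 67*9^i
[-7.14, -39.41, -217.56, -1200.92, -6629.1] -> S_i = -7.14*5.52^i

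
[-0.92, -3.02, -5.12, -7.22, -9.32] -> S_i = -0.92 + -2.10*i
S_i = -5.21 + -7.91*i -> [-5.21, -13.12, -21.03, -28.94, -36.85]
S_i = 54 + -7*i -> [54, 47, 40, 33, 26]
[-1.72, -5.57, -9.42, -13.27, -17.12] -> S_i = -1.72 + -3.85*i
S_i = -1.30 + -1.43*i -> [-1.3, -2.73, -4.16, -5.59, -7.02]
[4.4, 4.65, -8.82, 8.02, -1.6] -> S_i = Random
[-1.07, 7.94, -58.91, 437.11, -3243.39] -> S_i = -1.07*(-7.42)^i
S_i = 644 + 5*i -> [644, 649, 654, 659, 664]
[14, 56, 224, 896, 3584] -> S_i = 14*4^i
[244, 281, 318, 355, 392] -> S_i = 244 + 37*i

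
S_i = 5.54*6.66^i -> [5.54, 36.9, 245.73, 1636.56, 10899.5]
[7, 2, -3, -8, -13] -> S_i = 7 + -5*i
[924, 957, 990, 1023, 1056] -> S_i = 924 + 33*i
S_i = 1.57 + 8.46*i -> [1.57, 10.03, 18.49, 26.95, 35.41]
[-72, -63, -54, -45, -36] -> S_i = -72 + 9*i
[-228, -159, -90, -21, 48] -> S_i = -228 + 69*i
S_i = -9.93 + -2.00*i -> [-9.93, -11.93, -13.93, -15.93, -17.93]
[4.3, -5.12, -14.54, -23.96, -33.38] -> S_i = 4.30 + -9.42*i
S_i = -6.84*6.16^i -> [-6.84, -42.13, -259.55, -1598.82, -9848.7]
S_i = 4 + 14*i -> [4, 18, 32, 46, 60]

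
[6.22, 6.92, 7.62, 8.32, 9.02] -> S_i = 6.22 + 0.70*i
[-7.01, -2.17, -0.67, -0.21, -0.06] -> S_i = -7.01*0.31^i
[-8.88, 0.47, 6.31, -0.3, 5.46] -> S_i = Random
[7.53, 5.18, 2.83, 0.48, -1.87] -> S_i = 7.53 + -2.35*i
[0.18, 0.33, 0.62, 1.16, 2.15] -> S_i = 0.18*1.86^i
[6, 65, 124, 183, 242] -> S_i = 6 + 59*i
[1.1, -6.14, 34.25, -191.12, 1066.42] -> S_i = 1.10*(-5.58)^i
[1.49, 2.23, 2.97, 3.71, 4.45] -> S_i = 1.49 + 0.74*i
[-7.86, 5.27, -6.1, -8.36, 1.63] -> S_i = Random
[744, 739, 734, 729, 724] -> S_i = 744 + -5*i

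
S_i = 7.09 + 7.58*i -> [7.09, 14.67, 22.25, 29.83, 37.41]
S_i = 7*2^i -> [7, 14, 28, 56, 112]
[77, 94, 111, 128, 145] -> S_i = 77 + 17*i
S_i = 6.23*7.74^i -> [6.23, 48.22, 373.22, 2888.76, 22358.97]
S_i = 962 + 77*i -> [962, 1039, 1116, 1193, 1270]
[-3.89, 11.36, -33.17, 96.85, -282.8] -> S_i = -3.89*(-2.92)^i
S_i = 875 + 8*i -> [875, 883, 891, 899, 907]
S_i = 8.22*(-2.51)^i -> [8.22, -20.63, 51.79, -129.98, 326.26]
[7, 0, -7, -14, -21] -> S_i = 7 + -7*i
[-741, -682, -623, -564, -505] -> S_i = -741 + 59*i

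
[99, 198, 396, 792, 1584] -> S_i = 99*2^i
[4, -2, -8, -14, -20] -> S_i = 4 + -6*i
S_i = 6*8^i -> [6, 48, 384, 3072, 24576]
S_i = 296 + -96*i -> [296, 200, 104, 8, -88]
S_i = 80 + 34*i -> [80, 114, 148, 182, 216]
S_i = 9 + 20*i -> [9, 29, 49, 69, 89]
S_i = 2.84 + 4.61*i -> [2.84, 7.45, 12.06, 16.67, 21.28]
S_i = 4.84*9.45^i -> [4.84, 45.74, 432.22, 4084.52, 38598.69]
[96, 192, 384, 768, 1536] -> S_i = 96*2^i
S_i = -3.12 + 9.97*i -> [-3.12, 6.85, 16.82, 26.79, 36.76]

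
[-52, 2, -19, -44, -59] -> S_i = Random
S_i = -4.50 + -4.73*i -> [-4.5, -9.23, -13.96, -18.69, -23.42]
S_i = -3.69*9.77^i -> [-3.69, -36.05, -352.22, -3441.2, -33620.54]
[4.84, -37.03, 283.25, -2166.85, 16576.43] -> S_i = 4.84*(-7.65)^i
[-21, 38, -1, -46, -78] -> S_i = Random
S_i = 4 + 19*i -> [4, 23, 42, 61, 80]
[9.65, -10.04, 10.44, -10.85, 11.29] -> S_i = 9.65*(-1.04)^i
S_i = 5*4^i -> [5, 20, 80, 320, 1280]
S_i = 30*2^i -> [30, 60, 120, 240, 480]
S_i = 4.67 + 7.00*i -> [4.67, 11.67, 18.67, 25.67, 32.67]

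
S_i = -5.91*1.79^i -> [-5.91, -10.58, -18.94, -33.9, -60.67]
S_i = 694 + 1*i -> [694, 695, 696, 697, 698]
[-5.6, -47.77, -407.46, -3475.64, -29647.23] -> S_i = -5.60*8.53^i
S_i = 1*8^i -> [1, 8, 64, 512, 4096]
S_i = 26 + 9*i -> [26, 35, 44, 53, 62]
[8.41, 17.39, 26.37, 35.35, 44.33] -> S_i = 8.41 + 8.98*i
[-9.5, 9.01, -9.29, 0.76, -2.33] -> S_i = Random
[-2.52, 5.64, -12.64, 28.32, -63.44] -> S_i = -2.52*(-2.24)^i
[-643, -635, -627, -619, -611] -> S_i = -643 + 8*i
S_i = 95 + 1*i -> [95, 96, 97, 98, 99]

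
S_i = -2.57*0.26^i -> [-2.57, -0.67, -0.17, -0.05, -0.01]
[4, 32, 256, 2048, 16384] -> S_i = 4*8^i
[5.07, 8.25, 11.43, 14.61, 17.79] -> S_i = 5.07 + 3.18*i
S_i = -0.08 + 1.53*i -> [-0.08, 1.45, 2.98, 4.51, 6.04]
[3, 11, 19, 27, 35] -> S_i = 3 + 8*i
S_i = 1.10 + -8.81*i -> [1.1, -7.71, -16.52, -25.33, -34.14]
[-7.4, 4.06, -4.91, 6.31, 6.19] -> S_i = Random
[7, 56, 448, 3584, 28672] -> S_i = 7*8^i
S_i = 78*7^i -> [78, 546, 3822, 26754, 187278]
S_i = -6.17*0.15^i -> [-6.17, -0.93, -0.14, -0.02, -0.0]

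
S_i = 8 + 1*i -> [8, 9, 10, 11, 12]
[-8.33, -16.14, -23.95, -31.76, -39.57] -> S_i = -8.33 + -7.81*i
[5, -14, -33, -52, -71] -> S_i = 5 + -19*i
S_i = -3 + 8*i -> [-3, 5, 13, 21, 29]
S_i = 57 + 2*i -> [57, 59, 61, 63, 65]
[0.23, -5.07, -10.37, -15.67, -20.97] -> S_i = 0.23 + -5.30*i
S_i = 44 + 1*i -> [44, 45, 46, 47, 48]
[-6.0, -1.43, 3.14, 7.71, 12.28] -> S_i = -6.00 + 4.57*i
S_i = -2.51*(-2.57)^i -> [-2.51, 6.45, -16.58, 42.61, -109.5]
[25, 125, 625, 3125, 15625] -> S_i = 25*5^i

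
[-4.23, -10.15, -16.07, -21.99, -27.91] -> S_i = -4.23 + -5.92*i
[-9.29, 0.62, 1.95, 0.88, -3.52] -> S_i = Random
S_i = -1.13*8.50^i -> [-1.13, -9.6, -81.64, -693.96, -5898.67]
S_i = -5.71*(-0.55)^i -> [-5.71, 3.14, -1.73, 0.95, -0.52]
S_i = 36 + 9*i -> [36, 45, 54, 63, 72]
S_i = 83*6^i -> [83, 498, 2988, 17928, 107568]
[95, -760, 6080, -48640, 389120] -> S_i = 95*-8^i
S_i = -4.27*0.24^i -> [-4.27, -1.02, -0.25, -0.06, -0.01]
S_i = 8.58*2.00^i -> [8.58, 17.16, 34.32, 68.64, 137.28]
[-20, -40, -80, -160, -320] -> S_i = -20*2^i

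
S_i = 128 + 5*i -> [128, 133, 138, 143, 148]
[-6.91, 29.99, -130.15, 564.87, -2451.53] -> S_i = -6.91*(-4.34)^i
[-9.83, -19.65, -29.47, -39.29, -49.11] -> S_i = -9.83 + -9.82*i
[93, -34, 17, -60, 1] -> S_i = Random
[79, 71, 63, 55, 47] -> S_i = 79 + -8*i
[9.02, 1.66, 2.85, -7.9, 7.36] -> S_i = Random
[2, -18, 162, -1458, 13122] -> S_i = 2*-9^i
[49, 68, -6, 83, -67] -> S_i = Random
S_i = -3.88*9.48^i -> [-3.88, -36.78, -348.7, -3305.65, -31337.55]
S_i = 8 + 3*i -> [8, 11, 14, 17, 20]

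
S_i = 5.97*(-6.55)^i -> [5.97, -39.1, 256.13, -1677.64, 10988.53]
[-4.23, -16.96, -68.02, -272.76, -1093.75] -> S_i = -4.23*4.01^i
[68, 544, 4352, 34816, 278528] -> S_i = 68*8^i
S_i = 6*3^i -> [6, 18, 54, 162, 486]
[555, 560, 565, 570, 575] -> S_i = 555 + 5*i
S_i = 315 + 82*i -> [315, 397, 479, 561, 643]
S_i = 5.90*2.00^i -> [5.9, 11.8, 23.6, 47.2, 94.4]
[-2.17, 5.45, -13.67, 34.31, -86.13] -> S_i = -2.17*(-2.51)^i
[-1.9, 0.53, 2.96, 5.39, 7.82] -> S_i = -1.90 + 2.43*i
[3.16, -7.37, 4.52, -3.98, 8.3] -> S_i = Random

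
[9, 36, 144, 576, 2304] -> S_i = 9*4^i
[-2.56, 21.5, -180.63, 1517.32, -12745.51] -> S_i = -2.56*(-8.40)^i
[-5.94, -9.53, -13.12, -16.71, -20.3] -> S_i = -5.94 + -3.59*i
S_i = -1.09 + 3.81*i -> [-1.09, 2.72, 6.53, 10.34, 14.15]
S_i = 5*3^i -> [5, 15, 45, 135, 405]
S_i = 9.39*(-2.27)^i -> [9.39, -21.32, 48.39, -109.84, 249.33]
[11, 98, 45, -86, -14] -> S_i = Random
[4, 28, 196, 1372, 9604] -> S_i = 4*7^i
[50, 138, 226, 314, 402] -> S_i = 50 + 88*i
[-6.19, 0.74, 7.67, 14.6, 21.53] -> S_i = -6.19 + 6.93*i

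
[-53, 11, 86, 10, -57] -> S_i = Random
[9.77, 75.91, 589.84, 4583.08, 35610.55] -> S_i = 9.77*7.77^i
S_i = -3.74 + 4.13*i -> [-3.74, 0.39, 4.52, 8.65, 12.78]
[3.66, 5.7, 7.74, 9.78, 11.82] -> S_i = 3.66 + 2.04*i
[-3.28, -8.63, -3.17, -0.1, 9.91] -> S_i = Random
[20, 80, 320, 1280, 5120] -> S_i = 20*4^i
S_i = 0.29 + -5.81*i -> [0.29, -5.52, -11.33, -17.14, -22.95]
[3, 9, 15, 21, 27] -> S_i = 3 + 6*i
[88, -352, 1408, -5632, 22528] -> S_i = 88*-4^i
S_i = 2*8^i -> [2, 16, 128, 1024, 8192]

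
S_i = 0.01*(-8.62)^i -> [0.01, -0.09, 0.74, -6.41, 55.21]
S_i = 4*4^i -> [4, 16, 64, 256, 1024]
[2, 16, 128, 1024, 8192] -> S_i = 2*8^i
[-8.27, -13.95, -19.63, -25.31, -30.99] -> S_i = -8.27 + -5.68*i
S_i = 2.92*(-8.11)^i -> [2.92, -23.68, 192.05, -1557.56, 12631.83]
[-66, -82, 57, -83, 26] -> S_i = Random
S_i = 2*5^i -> [2, 10, 50, 250, 1250]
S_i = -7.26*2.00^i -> [-7.26, -14.52, -29.04, -58.08, -116.16]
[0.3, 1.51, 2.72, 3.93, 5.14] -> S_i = 0.30 + 1.21*i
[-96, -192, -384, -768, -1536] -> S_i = -96*2^i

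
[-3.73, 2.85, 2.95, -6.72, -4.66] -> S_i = Random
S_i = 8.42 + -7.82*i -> [8.42, 0.6, -7.22, -15.04, -22.86]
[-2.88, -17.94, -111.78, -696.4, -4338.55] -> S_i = -2.88*6.23^i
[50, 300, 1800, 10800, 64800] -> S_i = 50*6^i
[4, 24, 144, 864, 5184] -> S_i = 4*6^i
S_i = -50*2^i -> [-50, -100, -200, -400, -800]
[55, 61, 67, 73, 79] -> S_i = 55 + 6*i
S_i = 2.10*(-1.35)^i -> [2.1, -2.84, 3.83, -5.17, 6.98]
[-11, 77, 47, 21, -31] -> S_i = Random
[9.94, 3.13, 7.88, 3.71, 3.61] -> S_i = Random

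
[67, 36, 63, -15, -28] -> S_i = Random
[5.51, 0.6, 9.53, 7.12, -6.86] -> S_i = Random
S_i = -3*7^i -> [-3, -21, -147, -1029, -7203]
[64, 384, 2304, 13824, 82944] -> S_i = 64*6^i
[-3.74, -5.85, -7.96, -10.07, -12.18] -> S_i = -3.74 + -2.11*i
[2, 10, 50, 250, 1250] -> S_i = 2*5^i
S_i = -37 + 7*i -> [-37, -30, -23, -16, -9]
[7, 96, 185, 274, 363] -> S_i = 7 + 89*i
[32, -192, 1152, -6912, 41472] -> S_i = 32*-6^i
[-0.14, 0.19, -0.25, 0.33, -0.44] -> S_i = -0.14*(-1.33)^i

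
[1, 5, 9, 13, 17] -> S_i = 1 + 4*i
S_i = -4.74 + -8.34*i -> [-4.74, -13.08, -21.42, -29.76, -38.1]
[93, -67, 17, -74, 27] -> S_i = Random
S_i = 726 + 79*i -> [726, 805, 884, 963, 1042]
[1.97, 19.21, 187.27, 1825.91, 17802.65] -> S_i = 1.97*9.75^i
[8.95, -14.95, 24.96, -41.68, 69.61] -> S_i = 8.95*(-1.67)^i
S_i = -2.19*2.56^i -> [-2.19, -5.61, -14.35, -36.74, -94.06]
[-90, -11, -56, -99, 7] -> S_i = Random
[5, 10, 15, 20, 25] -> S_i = 5 + 5*i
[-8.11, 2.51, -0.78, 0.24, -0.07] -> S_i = -8.11*(-0.31)^i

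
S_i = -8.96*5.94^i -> [-8.96, -53.22, -316.14, -1877.88, -11154.59]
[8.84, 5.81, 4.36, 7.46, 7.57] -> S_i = Random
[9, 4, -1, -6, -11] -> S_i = 9 + -5*i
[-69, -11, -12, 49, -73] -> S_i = Random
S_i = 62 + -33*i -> [62, 29, -4, -37, -70]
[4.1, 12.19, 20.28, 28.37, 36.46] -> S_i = 4.10 + 8.09*i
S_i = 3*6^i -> [3, 18, 108, 648, 3888]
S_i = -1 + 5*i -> [-1, 4, 9, 14, 19]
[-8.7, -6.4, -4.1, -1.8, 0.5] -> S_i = -8.70 + 2.30*i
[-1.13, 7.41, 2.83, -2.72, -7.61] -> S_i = Random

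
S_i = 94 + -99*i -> [94, -5, -104, -203, -302]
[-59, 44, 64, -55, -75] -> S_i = Random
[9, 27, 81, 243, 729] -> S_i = 9*3^i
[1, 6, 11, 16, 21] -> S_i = 1 + 5*i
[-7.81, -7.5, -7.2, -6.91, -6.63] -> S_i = -7.81*0.96^i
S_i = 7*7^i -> [7, 49, 343, 2401, 16807]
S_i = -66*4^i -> [-66, -264, -1056, -4224, -16896]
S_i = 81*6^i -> [81, 486, 2916, 17496, 104976]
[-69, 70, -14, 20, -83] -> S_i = Random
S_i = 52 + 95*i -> [52, 147, 242, 337, 432]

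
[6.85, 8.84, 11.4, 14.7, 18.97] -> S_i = 6.85*1.29^i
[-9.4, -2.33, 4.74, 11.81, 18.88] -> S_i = -9.40 + 7.07*i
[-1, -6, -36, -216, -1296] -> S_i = -1*6^i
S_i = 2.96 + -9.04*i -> [2.96, -6.08, -15.12, -24.16, -33.2]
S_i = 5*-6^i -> [5, -30, 180, -1080, 6480]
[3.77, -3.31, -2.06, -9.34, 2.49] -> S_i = Random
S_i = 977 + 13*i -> [977, 990, 1003, 1016, 1029]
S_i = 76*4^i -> [76, 304, 1216, 4864, 19456]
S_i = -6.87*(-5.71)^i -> [-6.87, 39.23, -223.99, 1278.98, -7303.0]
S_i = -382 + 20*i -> [-382, -362, -342, -322, -302]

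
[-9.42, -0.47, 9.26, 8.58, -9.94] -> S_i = Random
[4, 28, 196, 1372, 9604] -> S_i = 4*7^i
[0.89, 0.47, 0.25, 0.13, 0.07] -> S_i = 0.89*0.53^i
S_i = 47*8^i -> [47, 376, 3008, 24064, 192512]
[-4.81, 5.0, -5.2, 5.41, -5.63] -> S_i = -4.81*(-1.04)^i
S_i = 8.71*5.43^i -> [8.71, 47.3, 256.81, 1394.5, 7572.12]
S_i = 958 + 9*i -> [958, 967, 976, 985, 994]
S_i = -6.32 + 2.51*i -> [-6.32, -3.81, -1.3, 1.21, 3.72]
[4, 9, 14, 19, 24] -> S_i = 4 + 5*i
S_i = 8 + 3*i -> [8, 11, 14, 17, 20]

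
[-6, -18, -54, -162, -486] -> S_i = -6*3^i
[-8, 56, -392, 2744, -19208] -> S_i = -8*-7^i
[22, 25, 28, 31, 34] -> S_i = 22 + 3*i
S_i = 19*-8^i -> [19, -152, 1216, -9728, 77824]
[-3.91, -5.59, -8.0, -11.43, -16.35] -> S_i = -3.91*1.43^i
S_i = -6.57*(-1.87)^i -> [-6.57, 12.29, -22.97, 42.96, -80.34]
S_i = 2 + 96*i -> [2, 98, 194, 290, 386]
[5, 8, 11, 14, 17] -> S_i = 5 + 3*i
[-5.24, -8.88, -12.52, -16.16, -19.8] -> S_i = -5.24 + -3.64*i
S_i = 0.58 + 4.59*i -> [0.58, 5.17, 9.76, 14.35, 18.94]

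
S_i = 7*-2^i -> [7, -14, 28, -56, 112]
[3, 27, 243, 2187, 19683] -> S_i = 3*9^i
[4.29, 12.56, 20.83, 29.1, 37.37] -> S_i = 4.29 + 8.27*i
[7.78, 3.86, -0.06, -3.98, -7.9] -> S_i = 7.78 + -3.92*i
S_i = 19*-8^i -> [19, -152, 1216, -9728, 77824]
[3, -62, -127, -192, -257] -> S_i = 3 + -65*i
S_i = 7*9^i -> [7, 63, 567, 5103, 45927]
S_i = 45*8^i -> [45, 360, 2880, 23040, 184320]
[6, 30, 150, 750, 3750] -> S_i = 6*5^i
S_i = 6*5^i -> [6, 30, 150, 750, 3750]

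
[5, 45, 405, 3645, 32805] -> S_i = 5*9^i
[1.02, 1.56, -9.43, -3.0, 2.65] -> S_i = Random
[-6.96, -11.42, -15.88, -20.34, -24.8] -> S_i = -6.96 + -4.46*i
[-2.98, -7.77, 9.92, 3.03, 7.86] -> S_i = Random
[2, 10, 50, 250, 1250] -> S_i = 2*5^i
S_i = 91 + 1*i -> [91, 92, 93, 94, 95]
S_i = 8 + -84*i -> [8, -76, -160, -244, -328]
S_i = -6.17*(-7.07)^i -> [-6.17, 43.62, -308.41, 2180.44, -15415.68]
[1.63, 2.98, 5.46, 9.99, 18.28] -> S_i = 1.63*1.83^i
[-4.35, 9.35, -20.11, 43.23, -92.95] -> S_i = -4.35*(-2.15)^i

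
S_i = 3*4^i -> [3, 12, 48, 192, 768]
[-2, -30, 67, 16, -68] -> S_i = Random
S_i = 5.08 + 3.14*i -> [5.08, 8.22, 11.36, 14.5, 17.64]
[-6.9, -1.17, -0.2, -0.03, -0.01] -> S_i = -6.90*0.17^i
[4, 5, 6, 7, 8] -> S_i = 4 + 1*i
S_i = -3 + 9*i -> [-3, 6, 15, 24, 33]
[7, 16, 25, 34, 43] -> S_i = 7 + 9*i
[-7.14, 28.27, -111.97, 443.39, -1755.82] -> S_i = -7.14*(-3.96)^i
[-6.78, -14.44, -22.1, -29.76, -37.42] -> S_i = -6.78 + -7.66*i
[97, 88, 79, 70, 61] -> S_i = 97 + -9*i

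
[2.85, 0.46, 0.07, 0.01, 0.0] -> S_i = 2.85*0.16^i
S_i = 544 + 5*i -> [544, 549, 554, 559, 564]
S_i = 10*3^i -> [10, 30, 90, 270, 810]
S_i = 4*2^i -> [4, 8, 16, 32, 64]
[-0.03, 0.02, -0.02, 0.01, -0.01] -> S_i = -0.03*(-0.75)^i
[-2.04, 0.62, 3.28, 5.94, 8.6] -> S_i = -2.04 + 2.66*i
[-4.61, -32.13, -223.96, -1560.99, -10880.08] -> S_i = -4.61*6.97^i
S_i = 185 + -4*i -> [185, 181, 177, 173, 169]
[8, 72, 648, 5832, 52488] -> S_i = 8*9^i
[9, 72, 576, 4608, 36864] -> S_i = 9*8^i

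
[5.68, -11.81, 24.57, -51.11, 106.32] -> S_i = 5.68*(-2.08)^i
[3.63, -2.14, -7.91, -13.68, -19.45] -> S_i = 3.63 + -5.77*i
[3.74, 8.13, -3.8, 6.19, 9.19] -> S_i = Random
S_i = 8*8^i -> [8, 64, 512, 4096, 32768]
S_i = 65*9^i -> [65, 585, 5265, 47385, 426465]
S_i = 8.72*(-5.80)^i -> [8.72, -50.58, 293.34, -1701.38, 9867.98]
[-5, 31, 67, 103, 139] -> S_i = -5 + 36*i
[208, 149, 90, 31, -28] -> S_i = 208 + -59*i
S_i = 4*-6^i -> [4, -24, 144, -864, 5184]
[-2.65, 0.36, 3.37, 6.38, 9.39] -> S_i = -2.65 + 3.01*i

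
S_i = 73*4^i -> [73, 292, 1168, 4672, 18688]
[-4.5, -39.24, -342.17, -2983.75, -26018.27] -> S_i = -4.50*8.72^i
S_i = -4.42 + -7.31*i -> [-4.42, -11.73, -19.04, -26.35, -33.66]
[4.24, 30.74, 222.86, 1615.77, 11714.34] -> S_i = 4.24*7.25^i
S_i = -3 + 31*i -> [-3, 28, 59, 90, 121]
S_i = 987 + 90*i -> [987, 1077, 1167, 1257, 1347]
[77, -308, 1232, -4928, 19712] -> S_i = 77*-4^i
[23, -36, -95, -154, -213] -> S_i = 23 + -59*i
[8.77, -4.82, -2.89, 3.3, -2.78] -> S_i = Random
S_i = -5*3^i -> [-5, -15, -45, -135, -405]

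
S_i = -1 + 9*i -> [-1, 8, 17, 26, 35]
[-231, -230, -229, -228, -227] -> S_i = -231 + 1*i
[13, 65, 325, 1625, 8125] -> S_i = 13*5^i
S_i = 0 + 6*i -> [0, 6, 12, 18, 24]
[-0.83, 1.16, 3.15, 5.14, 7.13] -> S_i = -0.83 + 1.99*i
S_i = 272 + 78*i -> [272, 350, 428, 506, 584]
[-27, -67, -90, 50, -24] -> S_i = Random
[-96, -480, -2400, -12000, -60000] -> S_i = -96*5^i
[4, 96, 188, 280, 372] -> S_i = 4 + 92*i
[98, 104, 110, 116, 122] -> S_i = 98 + 6*i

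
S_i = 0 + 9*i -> [0, 9, 18, 27, 36]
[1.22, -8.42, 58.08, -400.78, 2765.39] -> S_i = 1.22*(-6.90)^i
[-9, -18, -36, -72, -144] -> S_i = -9*2^i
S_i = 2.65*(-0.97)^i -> [2.65, -2.57, 2.49, -2.42, 2.35]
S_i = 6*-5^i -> [6, -30, 150, -750, 3750]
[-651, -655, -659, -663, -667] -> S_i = -651 + -4*i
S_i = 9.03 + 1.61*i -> [9.03, 10.64, 12.25, 13.86, 15.47]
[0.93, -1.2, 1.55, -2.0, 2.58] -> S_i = 0.93*(-1.29)^i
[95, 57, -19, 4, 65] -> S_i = Random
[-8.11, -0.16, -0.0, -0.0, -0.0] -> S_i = -8.11*0.02^i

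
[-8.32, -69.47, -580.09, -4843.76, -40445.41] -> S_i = -8.32*8.35^i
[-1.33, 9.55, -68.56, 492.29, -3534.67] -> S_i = -1.33*(-7.18)^i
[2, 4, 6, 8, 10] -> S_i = 2 + 2*i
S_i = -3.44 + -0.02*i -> [-3.44, -3.46, -3.48, -3.5, -3.52]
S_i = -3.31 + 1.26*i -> [-3.31, -2.05, -0.79, 0.47, 1.73]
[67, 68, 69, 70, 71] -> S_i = 67 + 1*i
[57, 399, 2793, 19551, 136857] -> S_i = 57*7^i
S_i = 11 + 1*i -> [11, 12, 13, 14, 15]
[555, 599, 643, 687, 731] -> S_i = 555 + 44*i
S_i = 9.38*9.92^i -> [9.38, 93.05, 923.05, 9156.68, 90834.23]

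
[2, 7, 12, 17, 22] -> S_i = 2 + 5*i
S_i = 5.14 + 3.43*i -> [5.14, 8.57, 12.0, 15.43, 18.86]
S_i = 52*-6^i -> [52, -312, 1872, -11232, 67392]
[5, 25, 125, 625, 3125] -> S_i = 5*5^i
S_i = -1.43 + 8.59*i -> [-1.43, 7.16, 15.75, 24.34, 32.93]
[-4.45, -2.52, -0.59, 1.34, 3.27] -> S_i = -4.45 + 1.93*i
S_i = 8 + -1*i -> [8, 7, 6, 5, 4]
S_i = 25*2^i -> [25, 50, 100, 200, 400]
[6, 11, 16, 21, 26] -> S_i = 6 + 5*i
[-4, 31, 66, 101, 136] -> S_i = -4 + 35*i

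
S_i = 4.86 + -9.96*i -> [4.86, -5.1, -15.06, -25.02, -34.98]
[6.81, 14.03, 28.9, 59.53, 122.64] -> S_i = 6.81*2.06^i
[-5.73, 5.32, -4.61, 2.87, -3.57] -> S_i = Random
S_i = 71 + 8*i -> [71, 79, 87, 95, 103]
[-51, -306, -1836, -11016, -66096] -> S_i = -51*6^i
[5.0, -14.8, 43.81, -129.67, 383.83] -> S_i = 5.00*(-2.96)^i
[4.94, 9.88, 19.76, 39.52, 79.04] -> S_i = 4.94*2.00^i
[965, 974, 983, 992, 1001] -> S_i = 965 + 9*i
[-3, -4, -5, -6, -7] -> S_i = -3 + -1*i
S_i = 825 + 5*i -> [825, 830, 835, 840, 845]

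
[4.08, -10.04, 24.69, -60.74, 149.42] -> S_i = 4.08*(-2.46)^i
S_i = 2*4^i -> [2, 8, 32, 128, 512]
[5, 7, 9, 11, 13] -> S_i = 5 + 2*i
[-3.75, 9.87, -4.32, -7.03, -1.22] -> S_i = Random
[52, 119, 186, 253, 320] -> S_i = 52 + 67*i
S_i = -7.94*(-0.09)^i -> [-7.94, 0.71, -0.06, 0.01, -0.0]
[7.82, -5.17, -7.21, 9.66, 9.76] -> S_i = Random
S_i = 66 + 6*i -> [66, 72, 78, 84, 90]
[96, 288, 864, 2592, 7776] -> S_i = 96*3^i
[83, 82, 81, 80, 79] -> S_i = 83 + -1*i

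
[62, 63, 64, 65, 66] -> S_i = 62 + 1*i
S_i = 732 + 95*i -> [732, 827, 922, 1017, 1112]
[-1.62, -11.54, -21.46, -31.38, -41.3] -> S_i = -1.62 + -9.92*i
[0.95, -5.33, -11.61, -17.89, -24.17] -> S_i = 0.95 + -6.28*i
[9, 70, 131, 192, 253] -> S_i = 9 + 61*i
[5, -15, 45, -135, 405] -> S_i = 5*-3^i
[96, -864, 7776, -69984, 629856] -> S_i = 96*-9^i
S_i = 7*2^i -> [7, 14, 28, 56, 112]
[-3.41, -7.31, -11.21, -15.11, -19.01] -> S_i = -3.41 + -3.90*i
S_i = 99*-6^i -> [99, -594, 3564, -21384, 128304]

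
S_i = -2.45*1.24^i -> [-2.45, -3.04, -3.77, -4.67, -5.79]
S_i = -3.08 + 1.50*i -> [-3.08, -1.58, -0.08, 1.42, 2.92]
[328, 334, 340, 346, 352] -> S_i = 328 + 6*i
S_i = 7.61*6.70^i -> [7.61, 50.99, 341.61, 2288.81, 15335.0]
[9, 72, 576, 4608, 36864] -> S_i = 9*8^i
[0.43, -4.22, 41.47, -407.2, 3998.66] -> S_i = 0.43*(-9.82)^i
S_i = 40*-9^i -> [40, -360, 3240, -29160, 262440]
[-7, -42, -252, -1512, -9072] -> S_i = -7*6^i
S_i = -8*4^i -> [-8, -32, -128, -512, -2048]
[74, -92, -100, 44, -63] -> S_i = Random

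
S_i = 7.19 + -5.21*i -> [7.19, 1.98, -3.23, -8.44, -13.65]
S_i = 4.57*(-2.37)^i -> [4.57, -10.83, 25.67, -60.84, 144.18]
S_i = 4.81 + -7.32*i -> [4.81, -2.51, -9.83, -17.15, -24.47]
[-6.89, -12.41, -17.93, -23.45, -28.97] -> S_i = -6.89 + -5.52*i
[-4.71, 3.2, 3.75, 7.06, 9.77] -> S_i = Random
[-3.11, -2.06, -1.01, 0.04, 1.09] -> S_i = -3.11 + 1.05*i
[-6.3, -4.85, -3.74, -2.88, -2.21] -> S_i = -6.30*0.77^i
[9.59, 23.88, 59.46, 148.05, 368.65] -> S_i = 9.59*2.49^i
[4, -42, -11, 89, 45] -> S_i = Random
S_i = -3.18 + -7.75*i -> [-3.18, -10.93, -18.68, -26.43, -34.18]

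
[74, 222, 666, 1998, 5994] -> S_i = 74*3^i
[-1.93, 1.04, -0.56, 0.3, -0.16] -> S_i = -1.93*(-0.54)^i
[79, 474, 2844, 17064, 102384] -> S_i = 79*6^i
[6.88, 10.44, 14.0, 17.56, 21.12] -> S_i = 6.88 + 3.56*i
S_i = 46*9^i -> [46, 414, 3726, 33534, 301806]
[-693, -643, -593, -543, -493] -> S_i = -693 + 50*i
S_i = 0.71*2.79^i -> [0.71, 1.98, 5.53, 15.42, 43.02]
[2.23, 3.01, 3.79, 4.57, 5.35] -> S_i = 2.23 + 0.78*i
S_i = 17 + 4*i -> [17, 21, 25, 29, 33]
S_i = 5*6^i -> [5, 30, 180, 1080, 6480]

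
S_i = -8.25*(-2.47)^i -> [-8.25, 20.38, -50.33, 124.32, -307.07]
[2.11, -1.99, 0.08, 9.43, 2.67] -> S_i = Random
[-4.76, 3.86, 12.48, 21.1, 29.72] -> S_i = -4.76 + 8.62*i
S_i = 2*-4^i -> [2, -8, 32, -128, 512]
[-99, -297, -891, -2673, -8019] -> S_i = -99*3^i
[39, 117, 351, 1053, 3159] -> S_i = 39*3^i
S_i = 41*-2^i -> [41, -82, 164, -328, 656]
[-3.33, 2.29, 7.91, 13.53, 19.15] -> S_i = -3.33 + 5.62*i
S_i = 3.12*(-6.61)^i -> [3.12, -20.62, 136.32, -901.07, 5956.08]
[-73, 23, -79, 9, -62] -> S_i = Random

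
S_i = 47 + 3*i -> [47, 50, 53, 56, 59]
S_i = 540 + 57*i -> [540, 597, 654, 711, 768]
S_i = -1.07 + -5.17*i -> [-1.07, -6.24, -11.41, -16.58, -21.75]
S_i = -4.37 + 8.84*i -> [-4.37, 4.47, 13.31, 22.15, 30.99]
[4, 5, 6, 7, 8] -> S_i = 4 + 1*i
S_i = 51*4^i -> [51, 204, 816, 3264, 13056]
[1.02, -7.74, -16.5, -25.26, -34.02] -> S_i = 1.02 + -8.76*i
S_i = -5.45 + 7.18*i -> [-5.45, 1.73, 8.91, 16.09, 23.27]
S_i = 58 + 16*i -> [58, 74, 90, 106, 122]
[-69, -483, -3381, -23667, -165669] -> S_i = -69*7^i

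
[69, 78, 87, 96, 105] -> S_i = 69 + 9*i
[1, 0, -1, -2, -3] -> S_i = 1 + -1*i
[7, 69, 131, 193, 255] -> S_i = 7 + 62*i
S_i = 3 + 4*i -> [3, 7, 11, 15, 19]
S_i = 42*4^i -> [42, 168, 672, 2688, 10752]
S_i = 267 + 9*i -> [267, 276, 285, 294, 303]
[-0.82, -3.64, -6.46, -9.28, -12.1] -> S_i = -0.82 + -2.82*i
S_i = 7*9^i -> [7, 63, 567, 5103, 45927]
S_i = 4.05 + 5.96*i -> [4.05, 10.01, 15.97, 21.93, 27.89]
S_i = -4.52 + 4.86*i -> [-4.52, 0.34, 5.2, 10.06, 14.92]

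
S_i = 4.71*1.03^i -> [4.71, 4.85, 5.0, 5.15, 5.3]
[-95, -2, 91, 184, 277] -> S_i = -95 + 93*i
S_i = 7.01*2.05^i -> [7.01, 14.37, 29.46, 60.39, 123.8]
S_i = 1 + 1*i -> [1, 2, 3, 4, 5]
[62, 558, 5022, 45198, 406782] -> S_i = 62*9^i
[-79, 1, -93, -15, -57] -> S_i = Random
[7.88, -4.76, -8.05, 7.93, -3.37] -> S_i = Random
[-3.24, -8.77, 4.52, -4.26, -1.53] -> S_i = Random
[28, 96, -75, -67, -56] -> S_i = Random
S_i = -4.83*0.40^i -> [-4.83, -1.93, -0.77, -0.31, -0.12]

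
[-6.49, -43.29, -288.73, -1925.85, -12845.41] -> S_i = -6.49*6.67^i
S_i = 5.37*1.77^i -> [5.37, 9.5, 16.82, 29.78, 52.71]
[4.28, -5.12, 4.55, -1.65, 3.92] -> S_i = Random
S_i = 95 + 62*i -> [95, 157, 219, 281, 343]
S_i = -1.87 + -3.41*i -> [-1.87, -5.28, -8.69, -12.1, -15.51]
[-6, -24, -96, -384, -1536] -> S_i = -6*4^i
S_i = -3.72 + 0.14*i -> [-3.72, -3.58, -3.44, -3.3, -3.16]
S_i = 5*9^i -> [5, 45, 405, 3645, 32805]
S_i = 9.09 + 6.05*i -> [9.09, 15.14, 21.19, 27.24, 33.29]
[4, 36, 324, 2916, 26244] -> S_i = 4*9^i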